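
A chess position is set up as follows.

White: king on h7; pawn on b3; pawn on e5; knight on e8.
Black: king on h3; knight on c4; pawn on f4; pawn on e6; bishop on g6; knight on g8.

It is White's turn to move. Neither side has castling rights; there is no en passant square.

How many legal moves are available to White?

4

White to move; king on h7.
In check: yes, from the black bishop on g6.
Legal moves: Kh8, Kxg8, Kg7, Kxg6.
Count: 4.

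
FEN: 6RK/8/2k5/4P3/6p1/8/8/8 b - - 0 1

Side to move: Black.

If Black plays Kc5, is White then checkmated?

After Kc5: white king on h8; in check: no.
White is not in check, so this cannot be checkmate.

no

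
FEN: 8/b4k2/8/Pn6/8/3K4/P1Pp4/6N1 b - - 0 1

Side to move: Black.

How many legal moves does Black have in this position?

Black to move; king on f7.
In check: no.
Legal moves: Kg8, Kf8, Ke8, Kg7, Ke7, Kg6, Kf6, Ke6, Bb8, Bb6, Bc5, Bd4, Be3, Bf2, Bxg1, Nc7, Nd6, Nd4, Nc3, Na3, d1=Q+, d1=R+, d1=B, d1=N.
Count: 24.

24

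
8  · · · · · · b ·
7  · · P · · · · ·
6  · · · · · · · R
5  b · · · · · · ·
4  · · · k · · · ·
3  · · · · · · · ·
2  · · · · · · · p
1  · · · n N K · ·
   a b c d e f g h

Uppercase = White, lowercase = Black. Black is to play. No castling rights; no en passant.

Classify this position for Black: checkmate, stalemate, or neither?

Black to move; black king on d4.
In check: no.
Legal moves for Black include: Bh7, Bf7, Be6, Bd5, Bc4+, Bb3, Ba2, Bxc7, Bb6, Bb4, Bc3, Bd2, Bxe1, Ke5, Kd5, Kc5, Ke4, Kc4, ... (list truncated; more exist).
Black has legal moves and is not in check → neither.

neither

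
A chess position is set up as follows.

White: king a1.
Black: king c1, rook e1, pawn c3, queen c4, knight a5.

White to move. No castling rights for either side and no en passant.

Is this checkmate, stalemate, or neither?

stalemate

White to move; white king on a1.
In check: no.
King squares — b1: attacked by Kc1; a2: attacked by Qc4; b2: attacked by Kc1.
Legal moves for White: none.
Not in check and no legal moves → stalemate.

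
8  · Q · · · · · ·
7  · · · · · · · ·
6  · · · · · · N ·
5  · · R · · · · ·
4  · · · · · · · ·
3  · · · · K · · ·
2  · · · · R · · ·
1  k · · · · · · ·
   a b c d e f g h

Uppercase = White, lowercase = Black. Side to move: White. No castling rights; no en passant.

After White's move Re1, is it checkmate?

After Re1: black king on a1; in check: yes, from the white rook on e1.
Black has 1 legal reply: Ka2.
In check but a legal move exists → not checkmate.

no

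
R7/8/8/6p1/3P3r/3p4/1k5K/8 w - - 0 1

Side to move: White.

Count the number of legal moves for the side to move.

White to move; king on h2.
In check: yes, from the black rook on h4.
Legal moves: Kg3, Kg2, Kg1.
Count: 3.

3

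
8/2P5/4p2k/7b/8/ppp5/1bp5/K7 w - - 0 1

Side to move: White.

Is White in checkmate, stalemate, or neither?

White to move; white king on a1.
In check: yes, from the black bishop on b2.
King squares — b1: attacked by Pc2; a2: attacked by Pb3; b2: attacked by Pa3.
Legal moves for White: none.
In check with no legal moves → checkmate.

checkmate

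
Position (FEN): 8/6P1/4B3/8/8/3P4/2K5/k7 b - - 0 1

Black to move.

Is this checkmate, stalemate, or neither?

Black to move; black king on a1.
In check: no.
King squares — b1: attacked by Kc2; a2: attacked by Be6; b2: attacked by Kc2.
Legal moves for Black: none.
Not in check and no legal moves → stalemate.

stalemate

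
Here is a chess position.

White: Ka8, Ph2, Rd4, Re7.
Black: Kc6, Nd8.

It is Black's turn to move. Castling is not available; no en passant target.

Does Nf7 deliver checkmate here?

After Nf7: white king on a8; in check: no.
White is not in check, so this cannot be checkmate.

no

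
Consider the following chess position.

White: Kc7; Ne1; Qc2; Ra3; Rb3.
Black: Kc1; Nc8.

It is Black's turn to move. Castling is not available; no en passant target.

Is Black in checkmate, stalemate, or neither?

checkmate

Black to move; black king on c1.
In check: yes, from the white queen on c2.
King squares — b1: attacked by Qc2; d1: attacked by Qc2; b2: attacked by Qc2; c2: attacked by Ne1; d2: attacked by Qc2.
Legal moves for Black: none.
In check with no legal moves → checkmate.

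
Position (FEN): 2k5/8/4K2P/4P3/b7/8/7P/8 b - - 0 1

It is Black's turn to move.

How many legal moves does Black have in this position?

Black to move; king on c8.
In check: no.
Legal moves: Kd8, Kb8, Kc7, Kb7, Be8, Bd7+, Bc6, Bb5, Bb3+, Bc2, Bd1.
Count: 11.

11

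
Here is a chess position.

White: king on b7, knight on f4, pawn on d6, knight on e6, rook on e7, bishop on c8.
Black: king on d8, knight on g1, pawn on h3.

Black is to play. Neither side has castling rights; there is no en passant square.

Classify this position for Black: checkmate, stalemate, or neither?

Black to move; black king on d8.
In check: yes, from the white knight on e6.
King squares — c7: attacked by Pd6; d7: attacked by Re7; e7: attacked by Pd6; c8: attacked by Kb7; e8: attacked by Re7.
Legal moves for Black: none.
In check with no legal moves → checkmate.

checkmate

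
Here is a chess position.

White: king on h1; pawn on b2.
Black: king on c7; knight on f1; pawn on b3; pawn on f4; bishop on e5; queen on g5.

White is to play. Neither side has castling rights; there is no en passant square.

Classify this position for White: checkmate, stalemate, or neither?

White to move; white king on h1.
In check: no.
King squares — g1: attacked by Qg5; g2: attacked by Qg5; h2: attacked by Nf1.
Legal moves for White: none.
Not in check and no legal moves → stalemate.

stalemate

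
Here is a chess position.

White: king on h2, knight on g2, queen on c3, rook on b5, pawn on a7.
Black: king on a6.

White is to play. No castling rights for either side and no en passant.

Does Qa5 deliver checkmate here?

After Qa5: black king on a6; in check: yes, from the white queen on a5.
King squares — a5: attacked by Rb5; b5: attacked by Qa5; b6: attacked by Qa5; a7: attacked by Qa5; b7: attacked by Rb5.
Black has no legal moves → checkmate.

yes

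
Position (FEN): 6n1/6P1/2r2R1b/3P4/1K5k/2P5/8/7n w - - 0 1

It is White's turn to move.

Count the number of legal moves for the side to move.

White to move; king on b4.
In check: no.
Legal moves: Rf8, Rf7, Rxh6+, Rg6, Re6, Rd6, Rxc6, Rf5, Rf4+, Rf3, Rf2, Rf1, Kb5, Ka5, Ka4, Kb3, Ka3, dxc6, d6, c4.
Count: 20.

20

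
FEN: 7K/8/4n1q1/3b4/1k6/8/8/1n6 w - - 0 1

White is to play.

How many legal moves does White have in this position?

0

White to move; king on h8.
In check: no.
Legal moves: none.
Count: 0.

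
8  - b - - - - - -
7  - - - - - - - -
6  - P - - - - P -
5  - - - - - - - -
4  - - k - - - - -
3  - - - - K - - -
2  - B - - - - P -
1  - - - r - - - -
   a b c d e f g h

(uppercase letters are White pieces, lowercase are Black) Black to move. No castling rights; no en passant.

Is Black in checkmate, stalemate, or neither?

neither

Black to move; black king on c4.
In check: no.
Legal moves for Black include: Bc7, Ba7, Bd6, Be5, Bf4+, Bg3, Bh2, Kd5, Kc5, Kb5, Kb4, Kb3, Rd8, Rd7, Rd6, Rd5, Rd4, Rd3+, ... (list truncated; more exist).
Black has legal moves and is not in check → neither.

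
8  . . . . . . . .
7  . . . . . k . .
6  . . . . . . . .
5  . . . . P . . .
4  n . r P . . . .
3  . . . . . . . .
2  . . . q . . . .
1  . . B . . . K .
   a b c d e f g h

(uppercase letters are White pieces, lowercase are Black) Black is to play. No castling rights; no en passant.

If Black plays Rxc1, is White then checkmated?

yes

After Rxc1: white king on g1; in check: yes, from the black rook on c1.
King squares — f1: attacked by Rc1; h1: attacked by Rc1; f2: attacked by Qd2; g2: attacked by Qd2; h2: attacked by Qd2.
White has no legal moves → checkmate.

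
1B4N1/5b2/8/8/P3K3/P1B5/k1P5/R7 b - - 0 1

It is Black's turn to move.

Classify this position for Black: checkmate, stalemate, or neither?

Black to move; black king on a2.
In check: yes, from the white rook on a1.
King squares — a1: attacked by Bc3; b1: attacked by Ra1; b2: attacked by Bc3; a3: attacked by Ra1; b3: attacked by Pc2.
Legal moves for Black: none.
In check with no legal moves → checkmate.

checkmate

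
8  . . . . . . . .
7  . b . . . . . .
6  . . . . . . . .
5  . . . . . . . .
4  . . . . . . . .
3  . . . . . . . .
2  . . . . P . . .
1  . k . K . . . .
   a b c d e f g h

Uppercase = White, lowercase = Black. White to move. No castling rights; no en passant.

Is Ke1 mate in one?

no

After Ke1: black king on b1; in check: no.
Black is not in check, so this cannot be checkmate.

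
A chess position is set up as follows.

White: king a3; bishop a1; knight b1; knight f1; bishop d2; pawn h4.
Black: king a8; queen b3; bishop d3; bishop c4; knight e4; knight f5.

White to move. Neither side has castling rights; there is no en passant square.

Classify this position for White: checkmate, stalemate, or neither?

White to move; white king on a3.
In check: yes, from the black queen on b3.
King squares — a2: attacked by Qb3; b2: attacked by Qb3; b3: attacked by Bc4; a4: attacked by Qb3; b4: attacked by Qb3.
Legal moves for White: none.
In check with no legal moves → checkmate.

checkmate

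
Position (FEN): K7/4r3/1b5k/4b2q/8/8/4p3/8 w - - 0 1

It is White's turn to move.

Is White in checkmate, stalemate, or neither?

stalemate

White to move; white king on a8.
In check: no.
King squares — a7: attacked by Bb6; b7: attacked by Re7; b8: attacked by Be5.
Legal moves for White: none.
Not in check and no legal moves → stalemate.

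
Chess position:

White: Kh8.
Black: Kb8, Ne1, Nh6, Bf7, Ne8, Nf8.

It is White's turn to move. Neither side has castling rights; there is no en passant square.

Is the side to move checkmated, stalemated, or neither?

White to move; white king on h8.
In check: no.
King squares — g7: attacked by Ne8; h7: attacked by Nf8; g8: attacked by Nh6.
Legal moves for White: none.
Not in check and no legal moves → stalemate.

stalemate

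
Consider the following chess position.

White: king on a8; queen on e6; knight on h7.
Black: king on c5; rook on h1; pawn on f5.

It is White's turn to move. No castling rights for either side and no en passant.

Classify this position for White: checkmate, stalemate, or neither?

neither

White to move; white king on a8.
In check: no.
Legal moves for White include: Kb8, Kb7, Ka7, Nf8, Nf6, Ng5, Qg8, Qe8, Qc8+, Qf7, Qe7+, Qd7, Qh6, Qg6, Qf6, Qd6+, Qc6+, Qb6+, ... (list truncated; more exist).
White has legal moves and is not in check → neither.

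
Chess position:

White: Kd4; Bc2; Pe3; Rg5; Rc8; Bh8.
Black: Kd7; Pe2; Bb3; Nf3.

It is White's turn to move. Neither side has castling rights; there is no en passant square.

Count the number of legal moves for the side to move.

White to move; king on d4.
In check: yes, from the black knight on f3.
Legal moves: Kc5, Ke4, Kd3, Kc3.
Count: 4.

4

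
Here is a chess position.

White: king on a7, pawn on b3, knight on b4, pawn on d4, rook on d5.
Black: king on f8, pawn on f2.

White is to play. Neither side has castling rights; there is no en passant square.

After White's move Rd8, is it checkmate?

After Rd8: black king on f8; in check: yes, from the white rook on d8.
Black has 3 legal replies: Kg7, Kf7, Ke7.
In check but a legal move exists → not checkmate.

no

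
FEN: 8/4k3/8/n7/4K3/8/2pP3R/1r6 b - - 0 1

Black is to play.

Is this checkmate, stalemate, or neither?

Black to move; black king on e7.
In check: no.
Legal moves for Black include: Kf8, Ke8, Kd8, Kf7, Kd7, Kf6, Ke6, Kd6, Nb7, Nc6, Nc4, Nb3, Rb8, Rb7, Rb6, Rb5, Rb4+, Rb3, ... (list truncated; more exist).
Black has legal moves and is not in check → neither.

neither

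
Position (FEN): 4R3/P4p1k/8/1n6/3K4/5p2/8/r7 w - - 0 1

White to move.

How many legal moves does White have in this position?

White to move; king on d4.
In check: yes, from the black knight on b5.
Legal moves: Ke5, Kd5, Kc5, Ke4, Kc4, Ke3, Kd3.
Count: 7.

7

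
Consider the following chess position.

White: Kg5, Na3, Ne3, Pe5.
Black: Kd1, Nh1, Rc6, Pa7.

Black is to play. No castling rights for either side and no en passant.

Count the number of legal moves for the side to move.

Black to move; king on d1.
In check: yes, from the white knight on e3.
Legal moves: Ke2, Kd2, Ke1, Kc1.
Count: 4.

4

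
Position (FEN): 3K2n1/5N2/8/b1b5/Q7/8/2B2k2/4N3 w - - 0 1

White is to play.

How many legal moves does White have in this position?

4

White to move; king on d8.
In check: yes, from the black bishop on a5.
Legal moves: Ke8, Kc8, Kd7, Qxa5.
Count: 4.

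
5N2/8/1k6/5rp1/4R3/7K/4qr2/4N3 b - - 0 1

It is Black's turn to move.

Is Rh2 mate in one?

After Rh2: white king on h3; in check: yes, from the black rook on h2.
White has 1 legal reply: Kg3.
In check but a legal move exists → not checkmate.

no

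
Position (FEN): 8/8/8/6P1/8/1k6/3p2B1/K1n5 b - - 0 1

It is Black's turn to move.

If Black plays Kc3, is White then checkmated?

no

After Kc3: white king on a1; in check: no.
White is not in check, so this cannot be checkmate.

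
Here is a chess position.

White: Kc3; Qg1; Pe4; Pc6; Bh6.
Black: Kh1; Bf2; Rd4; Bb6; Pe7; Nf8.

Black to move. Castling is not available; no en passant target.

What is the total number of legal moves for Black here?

2

Black to move; king on h1.
In check: yes, from the white queen on g1.
Legal moves: Kxg1, Bxg1.
Count: 2.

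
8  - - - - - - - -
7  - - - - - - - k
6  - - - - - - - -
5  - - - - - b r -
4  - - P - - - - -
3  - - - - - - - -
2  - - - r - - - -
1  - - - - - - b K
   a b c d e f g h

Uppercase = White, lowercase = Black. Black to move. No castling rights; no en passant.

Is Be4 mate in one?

After Be4: white king on h1; in check: yes, from the black bishop on e4.
King squares — g1: attacked by Rg5; g2: attacked by Rd2; h2: attacked by Bg1.
White has no legal moves → checkmate.

yes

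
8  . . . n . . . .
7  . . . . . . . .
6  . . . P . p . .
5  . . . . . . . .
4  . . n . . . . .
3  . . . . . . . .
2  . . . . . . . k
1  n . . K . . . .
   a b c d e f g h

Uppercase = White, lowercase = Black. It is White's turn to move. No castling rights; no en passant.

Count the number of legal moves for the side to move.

4

White to move; king on d1.
In check: no.
Legal moves: Ke2, Ke1, Kc1, d7.
Count: 4.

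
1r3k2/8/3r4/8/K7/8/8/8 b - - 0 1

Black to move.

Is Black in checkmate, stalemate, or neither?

neither

Black to move; black king on f8.
In check: no.
Legal moves for Black include: Kg8, Ke8, Kg7, Kf7, Ke7, Re8, Rbd8, Rc8, Ra8+, Rb7, Rbb6, Rb5, Rb4+, Rb3, Rb2, Rb1, Rdd8, Rd7, ... (list truncated; more exist).
Black has legal moves and is not in check → neither.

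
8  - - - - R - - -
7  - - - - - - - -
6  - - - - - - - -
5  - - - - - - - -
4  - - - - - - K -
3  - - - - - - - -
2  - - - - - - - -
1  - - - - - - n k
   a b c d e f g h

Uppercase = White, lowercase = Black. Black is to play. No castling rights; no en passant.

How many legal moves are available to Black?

Black to move; king on h1.
In check: no.
Legal moves: Kh2, Kg2, Nh3, Nf3, Ne2.
Count: 5.

5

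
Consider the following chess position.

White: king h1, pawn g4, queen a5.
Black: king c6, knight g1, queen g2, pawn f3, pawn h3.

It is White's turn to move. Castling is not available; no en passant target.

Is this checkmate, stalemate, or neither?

White to move; white king on h1.
In check: yes, from the black queen on g2.
King squares — g1: attacked by Qg2; g2: attacked by Pf3; h2: attacked by Qg2.
Legal moves for White: none.
In check with no legal moves → checkmate.

checkmate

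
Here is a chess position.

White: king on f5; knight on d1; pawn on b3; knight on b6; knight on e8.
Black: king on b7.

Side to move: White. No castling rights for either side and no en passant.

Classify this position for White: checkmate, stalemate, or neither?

White to move; white king on f5.
In check: no.
Legal moves for White include: Ng7, Nc7, Nf6, Nd6+, Nc8, Na8, Nd7, Nd5, Nc4, Na4, Kg6, Kf6, Ke6, Kg5, Ke5, Kg4, Kf4, Ke4, ... (list truncated; more exist).
White has legal moves and is not in check → neither.

neither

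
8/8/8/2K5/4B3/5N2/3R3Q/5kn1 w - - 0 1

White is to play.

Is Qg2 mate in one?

yes

After Qg2: black king on f1; in check: yes, from the white queen on g2.
King squares — e1: attacked by Nf3; g1: own knight; e2: attacked by Rd2; f2: attacked by Rd2; g2: attacked by Rd2.
Black has no legal moves → checkmate.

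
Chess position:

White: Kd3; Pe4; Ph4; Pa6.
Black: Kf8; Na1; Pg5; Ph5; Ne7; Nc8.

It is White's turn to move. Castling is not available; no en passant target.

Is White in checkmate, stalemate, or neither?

White to move; white king on d3.
In check: no.
Legal moves for White: Kd4, Kc4, Ke3, Kc3, Ke2, Kd2, hxg5, a7, e5.
White has 9 legal moves and is not in check → neither.

neither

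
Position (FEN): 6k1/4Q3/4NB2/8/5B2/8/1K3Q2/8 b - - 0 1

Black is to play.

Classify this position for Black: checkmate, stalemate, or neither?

Black to move; black king on g8.
In check: no.
King squares — f7: attacked by Qe7; g7: attacked by Ne6; h7: attacked by Qe7; f8: attacked by Ne6; h8: attacked by Bf6.
Legal moves for Black: none.
Not in check and no legal moves → stalemate.

stalemate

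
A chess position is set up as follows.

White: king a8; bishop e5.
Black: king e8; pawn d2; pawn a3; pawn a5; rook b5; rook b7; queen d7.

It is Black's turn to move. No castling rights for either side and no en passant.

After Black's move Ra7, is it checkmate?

After Ra7: white king on a8; in check: yes, from the black rook on a7.
King squares — a7: attacked by Qd7; b7: attacked by Rb5; b8: attacked by Rb5.
White has no legal moves → checkmate.

yes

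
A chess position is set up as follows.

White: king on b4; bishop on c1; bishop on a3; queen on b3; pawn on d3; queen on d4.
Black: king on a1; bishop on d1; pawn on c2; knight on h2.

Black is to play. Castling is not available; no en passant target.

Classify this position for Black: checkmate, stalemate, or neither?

Black to move; black king on a1.
In check: yes, from the white queen on d4.
King squares — b1: attacked by Qb3; a2: attacked by Qb3; b2: attacked by Bc1.
Legal moves for Black: none.
In check with no legal moves → checkmate.

checkmate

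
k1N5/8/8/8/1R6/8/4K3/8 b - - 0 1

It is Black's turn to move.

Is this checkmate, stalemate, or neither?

Black to move; black king on a8.
In check: no.
King squares — a7: attacked by Nc8; b7: attacked by Rb4; b8: attacked by Rb4.
Legal moves for Black: none.
Not in check and no legal moves → stalemate.

stalemate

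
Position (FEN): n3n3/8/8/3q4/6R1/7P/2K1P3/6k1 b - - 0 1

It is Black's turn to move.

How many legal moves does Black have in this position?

5

Black to move; king on g1.
In check: yes, from the white rook on g4.
Legal moves: Kh2, Kf2, Kh1, Kf1, Qg2.
Count: 5.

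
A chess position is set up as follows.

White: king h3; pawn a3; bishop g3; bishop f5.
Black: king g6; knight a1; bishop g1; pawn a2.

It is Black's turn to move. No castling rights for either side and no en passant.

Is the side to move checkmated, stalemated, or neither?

neither

Black to move; black king on g6.
In check: yes, from the white bishop on f5.
Legal moves for Black: Kg7, Kf7, Kh6, Kf6, Kh5, Kg5, Kxf5.
Black is in check but has 7 legal moves → neither.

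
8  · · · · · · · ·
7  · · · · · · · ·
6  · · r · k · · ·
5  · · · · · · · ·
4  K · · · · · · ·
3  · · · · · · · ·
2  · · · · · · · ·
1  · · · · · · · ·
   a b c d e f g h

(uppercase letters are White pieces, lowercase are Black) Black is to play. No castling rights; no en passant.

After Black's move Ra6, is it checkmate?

no

After Ra6: white king on a4; in check: yes, from the black rook on a6.
White has 3 legal replies: Kb5, Kb4, Kb3.
In check but a legal move exists → not checkmate.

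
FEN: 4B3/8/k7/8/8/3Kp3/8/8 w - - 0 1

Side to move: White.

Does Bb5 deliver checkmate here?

no

After Bb5: black king on a6; in check: yes, from the white bishop on b5.
Black has 5 legal replies: Kb7, Ka7, Kb6, Kxb5, Ka5.
In check but a legal move exists → not checkmate.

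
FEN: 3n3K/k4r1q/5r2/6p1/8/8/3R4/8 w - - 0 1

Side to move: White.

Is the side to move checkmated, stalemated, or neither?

checkmate

White to move; white king on h8.
In check: yes, from the black queen on h7.
King squares — g7: attacked by Rf7; h7: attacked by Rf7; g8: attacked by Qh7.
Legal moves for White: none.
In check with no legal moves → checkmate.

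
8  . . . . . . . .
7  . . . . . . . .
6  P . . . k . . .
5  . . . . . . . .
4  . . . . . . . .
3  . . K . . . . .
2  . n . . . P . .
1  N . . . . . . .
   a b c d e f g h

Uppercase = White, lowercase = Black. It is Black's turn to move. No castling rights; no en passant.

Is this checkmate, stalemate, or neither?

neither

Black to move; black king on e6.
In check: no.
Legal moves for Black: Kf7, Ke7, Kd7, Kf6, Kd6, Kf5, Ke5, Kd5, Nc4, Na4+, Nd3, Nd1+.
Black has 12 legal moves and is not in check → neither.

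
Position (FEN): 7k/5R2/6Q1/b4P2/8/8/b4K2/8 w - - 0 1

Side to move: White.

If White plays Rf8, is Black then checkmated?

no

After Rf8: black king on h8; in check: yes, from the white rook on f8.
Black has 1 legal reply: Bg8.
In check but a legal move exists → not checkmate.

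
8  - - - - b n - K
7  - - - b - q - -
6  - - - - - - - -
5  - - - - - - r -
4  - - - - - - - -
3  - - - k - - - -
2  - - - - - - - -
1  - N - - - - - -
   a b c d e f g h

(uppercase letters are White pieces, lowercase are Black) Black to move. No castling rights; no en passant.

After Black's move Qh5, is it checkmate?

yes

After Qh5: white king on h8; in check: yes, from the black queen on h5.
King squares — g7: attacked by Rg5; h7: attacked by Qh5; g8: attacked by Rg5.
White has no legal moves → checkmate.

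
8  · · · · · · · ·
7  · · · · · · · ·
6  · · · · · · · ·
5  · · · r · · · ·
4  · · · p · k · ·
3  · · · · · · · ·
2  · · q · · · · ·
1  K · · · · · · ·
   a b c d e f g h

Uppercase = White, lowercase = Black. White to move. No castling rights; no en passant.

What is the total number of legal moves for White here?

0

White to move; king on a1.
In check: no.
Legal moves: none.
Count: 0.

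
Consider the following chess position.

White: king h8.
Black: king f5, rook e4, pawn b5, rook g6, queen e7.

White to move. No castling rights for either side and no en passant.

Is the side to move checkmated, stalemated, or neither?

stalemate

White to move; white king on h8.
In check: no.
King squares — g7: attacked by Rg6; h7: attacked by Qe7; g8: attacked by Rg6.
Legal moves for White: none.
Not in check and no legal moves → stalemate.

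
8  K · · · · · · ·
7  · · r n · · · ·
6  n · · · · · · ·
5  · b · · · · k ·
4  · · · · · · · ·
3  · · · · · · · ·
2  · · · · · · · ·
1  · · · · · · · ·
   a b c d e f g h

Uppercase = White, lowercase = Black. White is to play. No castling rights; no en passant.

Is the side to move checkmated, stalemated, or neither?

White to move; white king on a8.
In check: no.
King squares — a7: attacked by Rc7; b7: attacked by Rc7; b8: attacked by Na6.
Legal moves for White: none.
Not in check and no legal moves → stalemate.

stalemate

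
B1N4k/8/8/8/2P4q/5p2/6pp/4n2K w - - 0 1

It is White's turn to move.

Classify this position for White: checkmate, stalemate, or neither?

checkmate

White to move; white king on h1.
In check: yes, from the black pawn on g2.
King squares — g1: attacked by Ph2; g2: attacked by Ne1; h2: attacked by Qh4.
Legal moves for White: none.
In check with no legal moves → checkmate.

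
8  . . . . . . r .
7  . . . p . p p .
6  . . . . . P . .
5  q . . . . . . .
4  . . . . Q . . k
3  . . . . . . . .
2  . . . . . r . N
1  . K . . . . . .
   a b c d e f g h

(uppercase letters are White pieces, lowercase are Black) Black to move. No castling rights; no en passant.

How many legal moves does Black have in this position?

5

Black to move; king on h4.
In check: yes, from the white queen on e4.
Legal moves: Kh5, Kg5, Kh3, Kg3, Rf4.
Count: 5.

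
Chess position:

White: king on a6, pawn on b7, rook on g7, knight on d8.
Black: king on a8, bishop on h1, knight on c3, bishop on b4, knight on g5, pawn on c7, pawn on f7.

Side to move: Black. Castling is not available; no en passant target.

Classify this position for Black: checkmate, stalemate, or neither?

Black to move; black king on a8.
In check: yes, from the white pawn on b7.
Legal moves for Black: Kb8, Bxb7+.
Black is in check but has 2 legal moves → neither.

neither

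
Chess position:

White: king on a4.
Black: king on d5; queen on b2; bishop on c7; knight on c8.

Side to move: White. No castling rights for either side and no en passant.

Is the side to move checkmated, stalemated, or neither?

stalemate

White to move; white king on a4.
In check: no.
King squares — a3: attacked by Qb2; b3: attacked by Qb2; b4: attacked by Qb2; a5: attacked by Bc7; b5: attacked by Qb2.
Legal moves for White: none.
Not in check and no legal moves → stalemate.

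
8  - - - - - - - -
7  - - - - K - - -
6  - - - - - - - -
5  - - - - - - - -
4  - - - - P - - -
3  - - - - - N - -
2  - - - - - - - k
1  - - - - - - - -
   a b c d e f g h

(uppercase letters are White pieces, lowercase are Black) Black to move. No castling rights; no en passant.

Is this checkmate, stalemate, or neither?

neither

Black to move; black king on h2.
In check: yes, from the white knight on f3.
King squares — g1: attacked by Nf3; h1: available; g2: available; g3: available; h3: available.
Legal moves for Black: Kh3, Kg3, Kg2, Kh1.
Black is in check but has 4 legal moves → neither.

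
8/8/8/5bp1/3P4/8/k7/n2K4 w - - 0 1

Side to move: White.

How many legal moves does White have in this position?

White to move; king on d1.
In check: no.
Legal moves: Ke2, Kd2, Ke1, Kc1, d5.
Count: 5.

5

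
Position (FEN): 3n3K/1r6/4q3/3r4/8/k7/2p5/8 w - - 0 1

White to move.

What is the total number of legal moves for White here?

White to move; king on h8.
In check: no.
Legal moves: none.
Count: 0.

0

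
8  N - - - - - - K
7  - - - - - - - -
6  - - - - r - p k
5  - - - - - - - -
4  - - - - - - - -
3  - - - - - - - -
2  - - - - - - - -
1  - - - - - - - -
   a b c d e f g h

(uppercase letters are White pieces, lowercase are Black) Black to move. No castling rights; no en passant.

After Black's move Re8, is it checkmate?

After Re8: white king on h8; in check: yes, from the black rook on e8.
King squares — g7: attacked by Kh6; h7: attacked by Kh6; g8: attacked by Re8.
White has no legal moves → checkmate.

yes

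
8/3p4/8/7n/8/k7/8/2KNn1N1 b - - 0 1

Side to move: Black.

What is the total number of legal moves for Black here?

Black to move; king on a3.
In check: no.
Legal moves: Ng7, Nf6, Nf4, Ng3, Kb4, Ka4, Kb3, Ka2, Nf3, Nd3+, Ng2, Nc2, d6, d5.
Count: 14.

14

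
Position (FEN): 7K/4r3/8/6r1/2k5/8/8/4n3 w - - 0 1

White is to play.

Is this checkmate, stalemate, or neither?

stalemate

White to move; white king on h8.
In check: no.
King squares — g7: attacked by Rg5; h7: attacked by Re7; g8: attacked by Rg5.
Legal moves for White: none.
Not in check and no legal moves → stalemate.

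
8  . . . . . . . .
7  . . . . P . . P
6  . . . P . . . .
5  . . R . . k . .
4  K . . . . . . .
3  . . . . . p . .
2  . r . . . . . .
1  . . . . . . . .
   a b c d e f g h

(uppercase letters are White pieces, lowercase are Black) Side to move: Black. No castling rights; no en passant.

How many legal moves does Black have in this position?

6

Black to move; king on f5.
In check: yes, from the white rook on c5.
Legal moves: Kg6, Kf6, Ke6, Kg4, Kf4, Ke4.
Count: 6.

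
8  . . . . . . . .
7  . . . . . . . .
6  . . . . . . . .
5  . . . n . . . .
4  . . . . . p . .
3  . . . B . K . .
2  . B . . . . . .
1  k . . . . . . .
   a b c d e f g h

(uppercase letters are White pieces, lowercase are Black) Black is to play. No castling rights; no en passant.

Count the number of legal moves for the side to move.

Black to move; king on a1.
In check: yes, from the white bishop on b2.
Legal moves: Kxb2, Ka2.
Count: 2.

2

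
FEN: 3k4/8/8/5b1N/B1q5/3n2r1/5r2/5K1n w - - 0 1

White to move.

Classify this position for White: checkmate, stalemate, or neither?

checkmate

White to move; white king on f1.
In check: yes, from the black rook on f2.
King squares — e1: attacked by Nd3; g1: attacked by Rg3; e2: attacked by Rf2; f2: attacked by Nh1; g2: attacked by Rf2.
Legal moves for White: none.
In check with no legal moves → checkmate.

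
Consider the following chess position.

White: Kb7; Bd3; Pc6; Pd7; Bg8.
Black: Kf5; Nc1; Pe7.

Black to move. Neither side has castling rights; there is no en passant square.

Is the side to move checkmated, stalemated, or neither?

Black to move; black king on f5.
In check: yes, from the white bishop on d3.
Legal moves for Black: Kf6, Kg5, Ke5, Kg4, Kf4, Nxd3.
Black is in check but has 6 legal moves → neither.

neither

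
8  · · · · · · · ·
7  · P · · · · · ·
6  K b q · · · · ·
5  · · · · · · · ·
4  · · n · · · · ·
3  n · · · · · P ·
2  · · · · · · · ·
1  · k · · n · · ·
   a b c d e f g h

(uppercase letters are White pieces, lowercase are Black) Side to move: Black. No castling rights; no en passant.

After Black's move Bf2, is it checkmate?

yes

After Bf2: white king on a6; in check: yes, from the black queen on c6.
King squares — a5: attacked by Nc4; b5: attacked by Na3; b6: attacked by Bf2; a7: attacked by Bf2; b7: own pawn.
White has no legal moves → checkmate.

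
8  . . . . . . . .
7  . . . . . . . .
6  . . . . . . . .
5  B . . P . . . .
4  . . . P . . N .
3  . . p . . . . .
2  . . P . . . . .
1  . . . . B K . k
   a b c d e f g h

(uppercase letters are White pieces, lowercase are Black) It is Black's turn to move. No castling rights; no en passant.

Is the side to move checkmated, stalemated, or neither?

stalemate

Black to move; black king on h1.
In check: no.
King squares — g1: attacked by Kf1; g2: attacked by Kf1; h2: attacked by Ng4.
Legal moves for Black: none.
Not in check and no legal moves → stalemate.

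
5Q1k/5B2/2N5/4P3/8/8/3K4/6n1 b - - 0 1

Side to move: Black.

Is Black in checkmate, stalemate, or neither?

neither

Black to move; black king on h8.
In check: yes, from the white queen on f8.
Legal moves for Black: Kh7.
Black is in check but has 1 legal move → neither.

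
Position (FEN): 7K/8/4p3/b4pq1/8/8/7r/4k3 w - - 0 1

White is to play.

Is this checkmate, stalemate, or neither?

White to move; white king on h8.
In check: yes, from the black rook on h2.
King squares — g7: attacked by Qg5; h7: attacked by Rh2; g8: attacked by Qg5.
Legal moves for White: none.
In check with no legal moves → checkmate.

checkmate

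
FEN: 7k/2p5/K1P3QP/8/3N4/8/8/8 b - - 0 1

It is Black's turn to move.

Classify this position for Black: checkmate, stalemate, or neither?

stalemate

Black to move; black king on h8.
In check: no.
King squares — g7: attacked by Qg6; h7: attacked by Qg6; g8: attacked by Qg6.
Legal moves for Black: none.
Not in check and no legal moves → stalemate.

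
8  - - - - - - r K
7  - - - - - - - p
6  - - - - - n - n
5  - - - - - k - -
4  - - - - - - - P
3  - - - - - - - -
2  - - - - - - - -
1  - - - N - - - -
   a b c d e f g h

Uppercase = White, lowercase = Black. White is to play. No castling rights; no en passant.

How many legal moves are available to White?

White to move; king on h8.
In check: yes, from the black rook on g8.
Legal moves: none.
Count: 0.

0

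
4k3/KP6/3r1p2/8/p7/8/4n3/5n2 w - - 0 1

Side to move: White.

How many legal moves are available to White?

6

White to move; king on a7.
In check: no.
Legal moves: Kb8, Ka8, b8=Q+, b8=R+, b8=B, b8=N.
Count: 6.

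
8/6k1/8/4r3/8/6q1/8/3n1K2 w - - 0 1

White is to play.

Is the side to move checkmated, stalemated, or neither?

stalemate

White to move; white king on f1.
In check: no.
King squares — e1: attacked by Qg3; g1: attacked by Qg3; e2: attacked by Re5; f2: attacked by Nd1; g2: attacked by Qg3.
Legal moves for White: none.
Not in check and no legal moves → stalemate.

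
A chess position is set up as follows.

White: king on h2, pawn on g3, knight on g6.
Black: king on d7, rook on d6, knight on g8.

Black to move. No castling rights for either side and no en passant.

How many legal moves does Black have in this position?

20

Black to move; king on d7.
In check: no.
Legal moves: Ne7, Nh6, Nf6, Ke8, Kd8, Kc8, Kc7, Ke6, Kc6, Rxg6, Rf6, Re6, Rc6, Rb6, Ra6, Rd5, Rd4, Rd3, Rd2+, Rd1.
Count: 20.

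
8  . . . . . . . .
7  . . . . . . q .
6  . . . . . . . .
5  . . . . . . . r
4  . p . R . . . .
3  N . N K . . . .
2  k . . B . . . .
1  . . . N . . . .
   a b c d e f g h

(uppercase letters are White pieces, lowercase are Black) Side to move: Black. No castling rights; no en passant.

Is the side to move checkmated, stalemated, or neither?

Black to move; black king on a2.
In check: yes, from the white knight on c3.
Legal moves for Black: Kb3, Kxa3, Ka1, bxc3.
Black is in check but has 4 legal moves → neither.

neither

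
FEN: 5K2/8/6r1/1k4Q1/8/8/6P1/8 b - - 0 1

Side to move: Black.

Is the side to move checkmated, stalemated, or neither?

neither

Black to move; black king on b5.
In check: yes, from the white queen on g5.
King squares — a4: available; b4: available; c4: available; a5: attacked by Qg5; c5: attacked by Qg5; a6: available; b6: available; c6: available.
Legal moves for Black: Kc6, Kb6, Ka6, Kc4, Kb4, Ka4, Rxg5.
Black is in check but has 7 legal moves → neither.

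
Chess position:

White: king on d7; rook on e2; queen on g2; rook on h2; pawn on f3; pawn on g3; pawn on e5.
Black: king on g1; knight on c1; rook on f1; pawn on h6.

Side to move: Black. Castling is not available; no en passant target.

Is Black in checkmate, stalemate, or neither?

Black to move; black king on g1.
In check: yes, from the white queen on g2.
King squares — f1: own rook; h1: attacked by Qg2; f2: attacked by Re2; g2: attacked by Re2; h2: attacked by Qg2.
Legal moves for Black: none.
In check with no legal moves → checkmate.

checkmate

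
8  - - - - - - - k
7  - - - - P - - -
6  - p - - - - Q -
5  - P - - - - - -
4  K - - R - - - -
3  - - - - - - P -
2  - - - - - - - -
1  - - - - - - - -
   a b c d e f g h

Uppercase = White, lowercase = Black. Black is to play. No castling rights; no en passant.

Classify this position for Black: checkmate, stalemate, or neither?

Black to move; black king on h8.
In check: no.
King squares — g7: attacked by Qg6; h7: attacked by Qg6; g8: attacked by Qg6.
Legal moves for Black: none.
Not in check and no legal moves → stalemate.

stalemate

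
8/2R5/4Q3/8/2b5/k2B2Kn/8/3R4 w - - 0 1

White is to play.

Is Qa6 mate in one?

After Qa6: black king on a3; in check: yes, from the white queen on a6.
Black has 4 legal replies: Kb4, Kb3, Kb2, Bxa6.
In check but a legal move exists → not checkmate.

no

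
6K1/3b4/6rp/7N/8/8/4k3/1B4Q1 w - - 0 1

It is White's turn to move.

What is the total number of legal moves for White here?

7

White to move; king on g8.
In check: yes, from the black rook on g6.
Legal moves: Kh8, Kf8, Kh7, Kf7, Ng7, Qxg6, Bxg6.
Count: 7.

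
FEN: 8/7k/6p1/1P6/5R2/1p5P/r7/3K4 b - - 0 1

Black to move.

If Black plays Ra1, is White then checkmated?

no

After Ra1: white king on d1; in check: yes, from the black rook on a1.
White has 2 legal replies: Ke2, Kd2.
In check but a legal move exists → not checkmate.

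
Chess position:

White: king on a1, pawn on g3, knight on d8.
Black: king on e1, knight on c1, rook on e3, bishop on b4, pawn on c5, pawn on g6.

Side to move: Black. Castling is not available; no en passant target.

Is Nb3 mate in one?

After Nb3: white king on a1; in check: yes, from the black knight on b3.
White has 3 legal replies: Kb2, Ka2, Kb1.
In check but a legal move exists → not checkmate.

no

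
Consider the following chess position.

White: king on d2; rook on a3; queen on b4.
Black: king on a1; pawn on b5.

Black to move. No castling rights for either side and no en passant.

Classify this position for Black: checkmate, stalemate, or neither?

checkmate

Black to move; black king on a1.
In check: yes, from the white rook on a3.
King squares — b1: attacked by Qb4; a2: attacked by Ra3; b2: attacked by Qb4.
Legal moves for Black: none.
In check with no legal moves → checkmate.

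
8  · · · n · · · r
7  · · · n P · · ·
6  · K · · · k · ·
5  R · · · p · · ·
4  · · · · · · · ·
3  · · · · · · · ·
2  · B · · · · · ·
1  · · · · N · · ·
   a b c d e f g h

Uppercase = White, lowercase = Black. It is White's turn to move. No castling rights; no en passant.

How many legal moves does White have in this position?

4

White to move; king on b6.
In check: yes, from the black knight on d7.
Legal moves: Kc7, Ka7, Ka6, Kb5.
Count: 4.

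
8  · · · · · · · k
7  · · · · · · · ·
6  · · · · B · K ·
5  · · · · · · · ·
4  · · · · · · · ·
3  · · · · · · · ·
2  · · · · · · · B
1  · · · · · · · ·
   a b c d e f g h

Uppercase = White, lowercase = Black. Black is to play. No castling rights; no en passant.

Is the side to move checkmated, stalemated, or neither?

Black to move; black king on h8.
In check: no.
King squares — g7: attacked by Kg6; h7: attacked by Kg6; g8: attacked by Be6.
Legal moves for Black: none.
Not in check and no legal moves → stalemate.

stalemate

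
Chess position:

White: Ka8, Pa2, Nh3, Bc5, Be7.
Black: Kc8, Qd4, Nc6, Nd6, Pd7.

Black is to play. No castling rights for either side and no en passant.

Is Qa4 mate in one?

no

After Qa4: white king on a8; in check: yes, from the black queen on a4.
White has 1 legal reply: Ba7.
In check but a legal move exists → not checkmate.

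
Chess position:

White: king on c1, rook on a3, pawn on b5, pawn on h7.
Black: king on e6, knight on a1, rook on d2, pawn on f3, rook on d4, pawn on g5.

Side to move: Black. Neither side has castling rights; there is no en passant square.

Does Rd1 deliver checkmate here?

After Rd1: white king on c1; in check: yes, from the black rook on d1.
White has 1 legal reply: Kb2.
In check but a legal move exists → not checkmate.

no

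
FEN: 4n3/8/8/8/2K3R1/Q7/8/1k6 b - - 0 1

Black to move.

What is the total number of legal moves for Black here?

5

Black to move; king on b1.
In check: no.
Legal moves: Ng7, Nc7, Nf6, Nd6+, Kc2.
Count: 5.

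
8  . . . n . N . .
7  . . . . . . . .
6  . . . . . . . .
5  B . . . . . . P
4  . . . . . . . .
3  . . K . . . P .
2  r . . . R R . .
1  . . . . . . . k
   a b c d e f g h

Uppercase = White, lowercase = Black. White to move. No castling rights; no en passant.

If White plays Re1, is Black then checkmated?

yes

After Re1: black king on h1; in check: yes, from the white rook on e1.
King squares — g1: attacked by Re1; g2: attacked by Rf2; h2: attacked by Rf2.
Black has no legal moves → checkmate.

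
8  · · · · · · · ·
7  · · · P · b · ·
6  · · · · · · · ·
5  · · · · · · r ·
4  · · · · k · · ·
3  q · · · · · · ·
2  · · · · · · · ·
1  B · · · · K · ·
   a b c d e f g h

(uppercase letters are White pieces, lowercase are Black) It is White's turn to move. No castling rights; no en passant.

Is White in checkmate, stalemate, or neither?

neither

White to move; white king on f1.
In check: no.
Legal moves for White: Kf2, Ke2, Ke1, Bh8, Bg7, Bf6, Be5, Bd4, Bc3, Bb2, d8=Q, d8=R, d8=B, d8=N.
White has 14 legal moves and is not in check → neither.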